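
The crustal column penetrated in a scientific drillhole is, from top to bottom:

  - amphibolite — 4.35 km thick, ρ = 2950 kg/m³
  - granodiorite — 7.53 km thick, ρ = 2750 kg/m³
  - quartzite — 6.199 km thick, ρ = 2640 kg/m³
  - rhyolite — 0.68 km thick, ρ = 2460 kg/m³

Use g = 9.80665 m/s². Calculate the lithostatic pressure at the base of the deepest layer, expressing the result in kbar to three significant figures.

amphibolite: 2950 kg/m³ × 9.80665 m/s² × 4350 m = 1.258×10^8 Pa = 1.258 kbar
granodiorite: 2750 kg/m³ × 9.80665 m/s² × 7530 m = 2.031×10^8 Pa = 2.031 kbar
quartzite: 2640 kg/m³ × 9.80665 m/s² × 6199 m = 1.605×10^8 Pa = 1.605 kbar
rhyolite: 2460 kg/m³ × 9.80665 m/s² × 680 m = 1.640×10^7 Pa = 0.1640 kbar
Total = 1.258 + 2.031 + 1.605 + 0.1640 = 5.0581 kbar

5.06 kbar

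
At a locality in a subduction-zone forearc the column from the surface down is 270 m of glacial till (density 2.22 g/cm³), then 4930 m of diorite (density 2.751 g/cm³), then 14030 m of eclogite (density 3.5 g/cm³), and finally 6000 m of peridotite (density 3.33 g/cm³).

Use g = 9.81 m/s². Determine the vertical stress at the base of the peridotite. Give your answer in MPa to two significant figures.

glacial till: 2220 kg/m³ × 9.81 m/s² × 270 m = 5.880×10^6 Pa = 5.880 MPa
diorite: 2751 kg/m³ × 9.81 m/s² × 4930 m = 1.330×10^8 Pa = 133.0 MPa
eclogite: 3500 kg/m³ × 9.81 m/s² × 14030 m = 4.817×10^8 Pa = 481.7 MPa
peridotite: 3330 kg/m³ × 9.81 m/s² × 6000 m = 1.960×10^8 Pa = 196.0 MPa
Total = 5.880 + 133.0 + 481.7 + 196.0 = 816.65 MPa

820 MPa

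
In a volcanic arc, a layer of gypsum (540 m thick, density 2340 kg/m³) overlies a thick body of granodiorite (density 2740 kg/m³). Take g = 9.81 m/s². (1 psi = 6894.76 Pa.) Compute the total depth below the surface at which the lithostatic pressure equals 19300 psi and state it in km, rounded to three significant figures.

5.03 km

Pressure at base of upper layers: 2340×9.81×540 = 1.240×10^7 Pa = 1798 psi
Remaining pressure to be supplied by granodiorite: 1.331×10^8 − 1.240×10^7 = 1.207×10^8 Pa
Additional depth in granodiorite = 1.207×10^8 Pa / (2740 kg/m³ × 9.81 m/s²) = 4489.4 m
Total depth = 540 m + 4489.4 m = 5029.4 m
= 5.0294 km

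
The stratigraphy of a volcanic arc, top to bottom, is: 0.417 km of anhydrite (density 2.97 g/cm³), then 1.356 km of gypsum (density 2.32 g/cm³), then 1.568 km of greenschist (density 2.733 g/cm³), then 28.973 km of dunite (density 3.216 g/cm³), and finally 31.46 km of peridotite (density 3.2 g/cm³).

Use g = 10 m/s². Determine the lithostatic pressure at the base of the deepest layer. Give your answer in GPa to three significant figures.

2.03 GPa

anhydrite: 2970 kg/m³ × 10 m/s² × 417 m = 1.238×10^7 Pa = 0.01238 GPa
gypsum: 2320 kg/m³ × 10 m/s² × 1356 m = 3.146×10^7 Pa = 0.03146 GPa
greenschist: 2733 kg/m³ × 10 m/s² × 1568 m = 4.285×10^7 Pa = 0.04285 GPa
dunite: 3216 kg/m³ × 10 m/s² × 28973 m = 9.318×10^8 Pa = 0.9318 GPa
peridotite: 3200 kg/m³ × 10 m/s² × 31460 m = 1.007×10^9 Pa = 1.007 GPa
Total = 0.01238 + 0.03146 + 0.04285 + 0.9318 + 1.007 = 2.0252 GPa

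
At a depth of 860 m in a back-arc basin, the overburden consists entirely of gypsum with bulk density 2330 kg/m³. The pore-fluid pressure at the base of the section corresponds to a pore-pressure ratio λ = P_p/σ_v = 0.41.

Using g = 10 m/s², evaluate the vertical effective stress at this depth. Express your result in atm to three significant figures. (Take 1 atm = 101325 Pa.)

117 atm

Overburden (lithostatic) stress σ_v:
gypsum: 2330 kg/m³ × 10 m/s² × 860 m = 2.004×10^7 Pa = 20.04 MPa
Pore pressure P_p = λ·σ_v = 0.41 × 20.04 MPa = 8.216 MPa
Effective stress σ' = σ_v − P_p = 20.04 − 8.216 = 11.822 MPa = 116.68 atm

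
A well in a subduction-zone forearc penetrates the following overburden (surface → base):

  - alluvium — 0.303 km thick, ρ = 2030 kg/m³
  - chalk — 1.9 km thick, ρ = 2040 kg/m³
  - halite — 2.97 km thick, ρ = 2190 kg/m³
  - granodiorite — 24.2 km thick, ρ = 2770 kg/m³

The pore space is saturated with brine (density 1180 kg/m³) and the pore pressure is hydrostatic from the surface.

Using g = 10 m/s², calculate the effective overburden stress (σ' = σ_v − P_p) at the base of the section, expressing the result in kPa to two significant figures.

Overburden (lithostatic) stress σ_v:
alluvium: 2030 kg/m³ × 10 m/s² × 303 m = 6.151×10^6 Pa = 6.151 MPa
chalk: 2040 kg/m³ × 10 m/s² × 1900 m = 3.876×10^7 Pa = 38.76 MPa
halite: 2190 kg/m³ × 10 m/s² × 2970 m = 6.504×10^7 Pa = 65.04 MPa
granodiorite: 2770 kg/m³ × 10 m/s² × 24200 m = 6.703×10^8 Pa = 670.3 MPa
Total = 6.151 + 38.76 + 65.04 + 670.3 = 780.29 MPa
Pore pressure P_p = 1180 kg/m³ × 10 m/s² × 29373 m = 3.466×10^8 Pa = 346.6 MPa
Effective stress σ' = σ_v − P_p = 780.3 − 346.6 = 433.69 MPa = 4.3369×10^5 kPa

430000 kPa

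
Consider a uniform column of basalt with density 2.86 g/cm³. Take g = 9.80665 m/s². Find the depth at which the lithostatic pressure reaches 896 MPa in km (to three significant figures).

31.9 km

h = P/(ρg) = 896 MPa / (2860 kg/m³ × 9.80665 m/s²) = 8.960×10^8 Pa / 28047 Pa/m = 31946 m
= 31.946 km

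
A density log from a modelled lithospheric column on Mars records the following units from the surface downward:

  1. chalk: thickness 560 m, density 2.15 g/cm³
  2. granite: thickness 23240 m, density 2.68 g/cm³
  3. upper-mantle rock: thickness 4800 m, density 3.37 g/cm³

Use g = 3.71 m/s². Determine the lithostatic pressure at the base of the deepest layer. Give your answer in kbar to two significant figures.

3.0 kbar

chalk: 2150 kg/m³ × 3.71 m/s² × 560 m = 4.467×10^6 Pa = 0.04467 kbar
granite: 2680 kg/m³ × 3.71 m/s² × 23240 m = 2.311×10^8 Pa = 2.311 kbar
upper-mantle rock: 3370 kg/m³ × 3.71 m/s² × 4800 m = 6.001×10^7 Pa = 0.6001 kbar
Total = 0.04467 + 2.311 + 0.6001 = 2.9555 kbar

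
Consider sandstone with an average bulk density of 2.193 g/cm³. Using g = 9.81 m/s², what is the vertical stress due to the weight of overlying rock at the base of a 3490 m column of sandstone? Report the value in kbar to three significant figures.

0.751 kbar

sandstone: 2193 kg/m³ × 9.81 m/s² × 3490 m = 7.508×10^7 Pa = 0.7508 kbar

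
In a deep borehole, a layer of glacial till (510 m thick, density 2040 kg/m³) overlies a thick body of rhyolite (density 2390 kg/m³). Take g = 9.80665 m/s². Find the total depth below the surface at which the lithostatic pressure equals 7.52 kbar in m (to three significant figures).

32200 m

Pressure at base of upper layers: 2040×9.80665×510 = 1.020×10^7 Pa = 0.1020 kbar
Remaining pressure to be supplied by rhyolite: 7.520×10^8 − 1.020×10^7 = 7.418×10^8 Pa
Additional depth in rhyolite = 7.418×10^8 Pa / (2390 kg/m³ × 9.80665 m/s²) = 31649 m
Total depth = 510 m + 31649 m = 32159 m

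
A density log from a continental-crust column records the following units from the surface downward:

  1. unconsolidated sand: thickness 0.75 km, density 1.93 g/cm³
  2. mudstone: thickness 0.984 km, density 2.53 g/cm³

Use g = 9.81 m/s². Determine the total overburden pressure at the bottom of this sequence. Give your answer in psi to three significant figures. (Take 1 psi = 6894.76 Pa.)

unconsolidated sand: 1930 kg/m³ × 9.81 m/s² × 750 m = 1.420×10^7 Pa = 2060 psi
mudstone: 2530 kg/m³ × 9.81 m/s² × 984 m = 2.442×10^7 Pa = 3542 psi
Total = 2060 + 3542 = 5601.7 psi

5600 psi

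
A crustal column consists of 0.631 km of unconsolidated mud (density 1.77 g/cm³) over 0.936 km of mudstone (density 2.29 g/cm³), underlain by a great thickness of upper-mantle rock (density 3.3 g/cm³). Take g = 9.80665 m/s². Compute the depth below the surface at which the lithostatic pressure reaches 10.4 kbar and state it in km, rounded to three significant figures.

Pressure at base of upper layers: 1770×9.80665×631 + 2290×9.80665×936 = 3.197×10^7 Pa = 0.3197 kbar
Remaining pressure to be supplied by upper-mantle rock: 1.040×10^9 − 3.197×10^7 = 1.008×10^9 Pa
Additional depth in upper-mantle rock = 1.008×10^9 Pa / (3300 kg/m³ × 9.80665 m/s²) = 31149 m
Total depth = 1567 m + 31149 m = 32716 m
= 32.716 km

32.7 km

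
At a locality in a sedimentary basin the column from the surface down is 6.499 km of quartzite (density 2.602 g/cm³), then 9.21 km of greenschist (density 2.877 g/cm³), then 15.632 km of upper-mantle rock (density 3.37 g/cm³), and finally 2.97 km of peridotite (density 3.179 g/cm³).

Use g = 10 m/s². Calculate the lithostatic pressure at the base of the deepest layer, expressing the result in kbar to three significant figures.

quartzite: 2602 kg/m³ × 10 m/s² × 6499 m = 1.691×10^8 Pa = 1.691 kbar
greenschist: 2877 kg/m³ × 10 m/s² × 9210 m = 2.650×10^8 Pa = 2.650 kbar
upper-mantle rock: 3370 kg/m³ × 10 m/s² × 15632 m = 5.268×10^8 Pa = 5.268 kbar
peridotite: 3179 kg/m³ × 10 m/s² × 2970 m = 9.442×10^7 Pa = 0.9442 kbar
Total = 1.691 + 2.650 + 5.268 + 0.9442 = 10.553 kbar

10.6 kbar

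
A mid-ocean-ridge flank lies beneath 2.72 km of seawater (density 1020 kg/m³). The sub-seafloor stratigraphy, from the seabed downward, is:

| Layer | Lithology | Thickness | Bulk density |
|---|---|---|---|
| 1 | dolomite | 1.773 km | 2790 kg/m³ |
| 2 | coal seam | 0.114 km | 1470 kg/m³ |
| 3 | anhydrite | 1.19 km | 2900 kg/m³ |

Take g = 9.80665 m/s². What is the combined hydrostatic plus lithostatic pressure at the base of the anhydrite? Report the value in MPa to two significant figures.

seawater: 1020 kg/m³ × 9.80665 m/s² × 2720 m = 2.721×10^7 Pa = 27.21 MPa
dolomite: 2790 kg/m³ × 9.80665 m/s² × 1773 m = 4.851×10^7 Pa = 48.51 MPa
coal seam: 1470 kg/m³ × 9.80665 m/s² × 114 m = 1.643×10^6 Pa = 1.643 MPa
anhydrite: 2900 kg/m³ × 9.80665 m/s² × 1190 m = 3.384×10^7 Pa = 33.84 MPa
Total = 27.21 + 48.51 + 1.643 + 33.84 = 111.20 MPa

110 MPa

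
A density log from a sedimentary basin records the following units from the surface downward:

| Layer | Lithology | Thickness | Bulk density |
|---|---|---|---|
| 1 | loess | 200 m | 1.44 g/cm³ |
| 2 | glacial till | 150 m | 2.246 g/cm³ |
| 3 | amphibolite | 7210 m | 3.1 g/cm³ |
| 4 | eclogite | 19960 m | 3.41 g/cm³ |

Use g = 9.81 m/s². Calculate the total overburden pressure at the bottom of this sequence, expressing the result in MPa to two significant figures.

890 MPa

loess: 1440 kg/m³ × 9.81 m/s² × 200 m = 2.825×10^6 Pa = 2.825 MPa
glacial till: 2246 kg/m³ × 9.81 m/s² × 150 m = 3.305×10^6 Pa = 3.305 MPa
amphibolite: 3100 kg/m³ × 9.81 m/s² × 7210 m = 2.193×10^8 Pa = 219.3 MPa
eclogite: 3410 kg/m³ × 9.81 m/s² × 19960 m = 6.677×10^8 Pa = 667.7 MPa
Total = 2.825 + 3.305 + 219.3 + 667.7 = 893.10 MPa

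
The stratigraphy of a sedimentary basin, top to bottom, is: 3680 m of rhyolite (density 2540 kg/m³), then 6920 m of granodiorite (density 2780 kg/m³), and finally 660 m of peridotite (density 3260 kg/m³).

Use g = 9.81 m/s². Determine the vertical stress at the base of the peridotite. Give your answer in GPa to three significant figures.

rhyolite: 2540 kg/m³ × 9.81 m/s² × 3680 m = 9.170×10^7 Pa = 0.09170 GPa
granodiorite: 2780 kg/m³ × 9.81 m/s² × 6920 m = 1.887×10^8 Pa = 0.1887 GPa
peridotite: 3260 kg/m³ × 9.81 m/s² × 660 m = 2.111×10^7 Pa = 0.02111 GPa
Total = 0.09170 + 0.1887 + 0.02111 = 0.30152 GPa

0.302 GPa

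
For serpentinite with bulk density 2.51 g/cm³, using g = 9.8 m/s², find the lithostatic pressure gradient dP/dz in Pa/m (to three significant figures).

24600 Pa/m

dP/dz = ρg = 2510 kg/m³ × 9.8 m/s² = 24598 Pa/m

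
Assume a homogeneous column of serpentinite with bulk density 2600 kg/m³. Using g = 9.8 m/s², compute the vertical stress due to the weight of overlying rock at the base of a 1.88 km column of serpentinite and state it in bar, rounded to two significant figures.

480 bar

serpentinite: 2600 kg/m³ × 9.8 m/s² × 1880 m = 4.790×10^7 Pa = 479.0 bar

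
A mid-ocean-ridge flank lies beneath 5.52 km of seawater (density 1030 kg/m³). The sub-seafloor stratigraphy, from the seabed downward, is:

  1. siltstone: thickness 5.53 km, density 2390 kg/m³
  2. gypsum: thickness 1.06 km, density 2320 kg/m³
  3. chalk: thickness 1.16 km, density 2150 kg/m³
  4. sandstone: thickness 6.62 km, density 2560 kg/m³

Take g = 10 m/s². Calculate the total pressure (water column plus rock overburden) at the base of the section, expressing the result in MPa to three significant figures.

408 MPa

seawater: 1030 kg/m³ × 10 m/s² × 5520 m = 5.686×10^7 Pa = 56.86 MPa
siltstone: 2390 kg/m³ × 10 m/s² × 5530 m = 1.322×10^8 Pa = 132.2 MPa
gypsum: 2320 kg/m³ × 10 m/s² × 1060 m = 2.459×10^7 Pa = 24.59 MPa
chalk: 2150 kg/m³ × 10 m/s² × 1160 m = 2.494×10^7 Pa = 24.94 MPa
sandstone: 2560 kg/m³ × 10 m/s² × 6620 m = 1.695×10^8 Pa = 169.5 MPa
Total = 56.86 + 132.2 + 24.59 + 24.94 + 169.5 = 408.03 MPa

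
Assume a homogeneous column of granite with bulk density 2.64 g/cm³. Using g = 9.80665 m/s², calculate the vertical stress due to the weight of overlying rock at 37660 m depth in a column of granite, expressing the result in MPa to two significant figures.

980 MPa

granite: 2640 kg/m³ × 9.80665 m/s² × 37660 m = 9.750×10^8 Pa = 975.0 MPa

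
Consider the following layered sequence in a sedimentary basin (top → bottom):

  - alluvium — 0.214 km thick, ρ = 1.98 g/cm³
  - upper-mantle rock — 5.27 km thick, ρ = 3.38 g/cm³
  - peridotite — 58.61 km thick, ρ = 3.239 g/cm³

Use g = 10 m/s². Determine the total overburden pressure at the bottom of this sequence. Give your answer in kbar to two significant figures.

21 kbar

alluvium: 1980 kg/m³ × 10 m/s² × 214 m = 4.237×10^6 Pa = 0.04237 kbar
upper-mantle rock: 3380 kg/m³ × 10 m/s² × 5270 m = 1.781×10^8 Pa = 1.781 kbar
peridotite: 3239 kg/m³ × 10 m/s² × 58610 m = 1.898×10^9 Pa = 18.98 kbar
Total = 0.04237 + 1.781 + 18.98 = 20.807 kbar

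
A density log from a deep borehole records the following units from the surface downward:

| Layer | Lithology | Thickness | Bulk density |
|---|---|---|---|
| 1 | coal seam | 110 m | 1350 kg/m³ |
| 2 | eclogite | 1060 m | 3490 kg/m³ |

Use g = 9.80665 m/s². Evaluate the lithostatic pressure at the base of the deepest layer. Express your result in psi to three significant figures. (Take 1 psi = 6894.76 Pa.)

5470 psi

coal seam: 1350 kg/m³ × 9.80665 m/s² × 110 m = 1.456×10^6 Pa = 211.2 psi
eclogite: 3490 kg/m³ × 9.80665 m/s² × 1060 m = 3.628×10^7 Pa = 5262 psi
Total = 211.2 + 5262 = 5473.0 psi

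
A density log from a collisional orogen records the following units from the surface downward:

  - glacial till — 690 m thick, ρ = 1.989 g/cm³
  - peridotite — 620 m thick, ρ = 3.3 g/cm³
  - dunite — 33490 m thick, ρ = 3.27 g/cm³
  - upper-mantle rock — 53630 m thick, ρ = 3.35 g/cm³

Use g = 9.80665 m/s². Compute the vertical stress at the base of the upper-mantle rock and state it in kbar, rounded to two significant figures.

29 kbar

glacial till: 1989 kg/m³ × 9.80665 m/s² × 690 m = 1.346×10^7 Pa = 0.1346 kbar
peridotite: 3300 kg/m³ × 9.80665 m/s² × 620 m = 2.006×10^7 Pa = 0.2006 kbar
dunite: 3270 kg/m³ × 9.80665 m/s² × 33490 m = 1.074×10^9 Pa = 10.74 kbar
upper-mantle rock: 3350 kg/m³ × 9.80665 m/s² × 53630 m = 1.762×10^9 Pa = 17.62 kbar
Total = 0.1346 + 0.2006 + 10.74 + 17.62 = 28.693 kbar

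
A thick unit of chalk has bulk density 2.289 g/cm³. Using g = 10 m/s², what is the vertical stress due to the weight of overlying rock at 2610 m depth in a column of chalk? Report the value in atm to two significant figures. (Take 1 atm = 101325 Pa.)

chalk: 2289 kg/m³ × 10 m/s² × 2610 m = 5.974×10^7 Pa = 589.6 atm

590 atm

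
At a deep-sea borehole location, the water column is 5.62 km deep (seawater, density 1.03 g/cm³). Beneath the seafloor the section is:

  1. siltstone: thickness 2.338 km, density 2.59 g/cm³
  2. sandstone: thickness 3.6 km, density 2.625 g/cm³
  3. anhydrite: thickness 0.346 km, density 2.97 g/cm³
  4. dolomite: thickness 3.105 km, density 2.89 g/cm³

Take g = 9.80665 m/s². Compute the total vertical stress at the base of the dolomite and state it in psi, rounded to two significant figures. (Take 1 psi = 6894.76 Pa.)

seawater: 1030 kg/m³ × 9.80665 m/s² × 5620 m = 5.677×10^7 Pa = 8233 psi
siltstone: 2590 kg/m³ × 9.80665 m/s² × 2338 m = 5.938×10^7 Pa = 8613 psi
sandstone: 2625 kg/m³ × 9.80665 m/s² × 3600 m = 9.267×10^7 Pa = 13441 psi
anhydrite: 2970 kg/m³ × 9.80665 m/s² × 346 m = 1.008×10^7 Pa = 1462 psi
dolomite: 2890 kg/m³ × 9.80665 m/s² × 3105 m = 8.800×10^7 Pa = 12763 psi
Total = 8233 + 8613 + 13441 + 1462 + 12763 = 44512 psi

45000 psi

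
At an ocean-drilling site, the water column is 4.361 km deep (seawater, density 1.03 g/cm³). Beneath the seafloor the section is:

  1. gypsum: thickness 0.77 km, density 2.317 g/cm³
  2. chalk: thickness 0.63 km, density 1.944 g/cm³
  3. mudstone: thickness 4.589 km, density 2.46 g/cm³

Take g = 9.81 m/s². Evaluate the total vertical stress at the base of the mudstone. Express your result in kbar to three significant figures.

seawater: 1030 kg/m³ × 9.81 m/s² × 4361 m = 4.406×10^7 Pa = 0.4406 kbar
gypsum: 2317 kg/m³ × 9.81 m/s² × 770 m = 1.750×10^7 Pa = 0.1750 kbar
chalk: 1944 kg/m³ × 9.81 m/s² × 630 m = 1.201×10^7 Pa = 0.1201 kbar
mudstone: 2460 kg/m³ × 9.81 m/s² × 4589 m = 1.107×10^8 Pa = 1.107 kbar
Total = 0.4406 + 0.1750 + 0.1201 + 1.107 = 1.8433 kbar

1.84 kbar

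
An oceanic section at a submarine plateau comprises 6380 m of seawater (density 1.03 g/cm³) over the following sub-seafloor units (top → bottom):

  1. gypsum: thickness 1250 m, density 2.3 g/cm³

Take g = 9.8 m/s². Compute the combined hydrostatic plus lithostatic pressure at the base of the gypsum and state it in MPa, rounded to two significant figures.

seawater: 1030 kg/m³ × 9.8 m/s² × 6380 m = 6.440×10^7 Pa = 64.40 MPa
gypsum: 2300 kg/m³ × 9.8 m/s² × 1250 m = 2.817×10^7 Pa = 28.18 MPa
Total = 64.40 + 28.18 = 92.575 MPa

93 MPa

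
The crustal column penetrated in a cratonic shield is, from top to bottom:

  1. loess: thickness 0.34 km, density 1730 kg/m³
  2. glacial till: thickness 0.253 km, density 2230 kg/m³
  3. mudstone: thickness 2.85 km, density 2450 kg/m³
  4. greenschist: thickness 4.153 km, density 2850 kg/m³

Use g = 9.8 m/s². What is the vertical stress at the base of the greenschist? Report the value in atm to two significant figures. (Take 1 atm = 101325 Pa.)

1900 atm

loess: 1730 kg/m³ × 9.8 m/s² × 340 m = 5.764×10^6 Pa = 56.89 atm
glacial till: 2230 kg/m³ × 9.8 m/s² × 253 m = 5.529×10^6 Pa = 54.57 atm
mudstone: 2450 kg/m³ × 9.8 m/s² × 2850 m = 6.843×10^7 Pa = 675.3 atm
greenschist: 2850 kg/m³ × 9.8 m/s² × 4153 m = 1.160×10^8 Pa = 1145 atm
Total = 56.89 + 54.57 + 675.3 + 1145 = 1931.6 atm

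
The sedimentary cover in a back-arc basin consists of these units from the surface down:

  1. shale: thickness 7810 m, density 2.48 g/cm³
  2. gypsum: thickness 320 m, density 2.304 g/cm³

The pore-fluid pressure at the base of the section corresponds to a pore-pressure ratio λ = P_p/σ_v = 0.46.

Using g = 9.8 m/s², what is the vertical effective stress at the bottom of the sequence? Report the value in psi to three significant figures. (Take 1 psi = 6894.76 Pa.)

Overburden (lithostatic) stress σ_v:
shale: 2480 kg/m³ × 9.8 m/s² × 7810 m = 1.898×10^8 Pa = 189.8 MPa
gypsum: 2304 kg/m³ × 9.8 m/s² × 320 m = 7.225×10^6 Pa = 7.225 MPa
Total = 189.8 + 7.225 = 197.04 MPa
Pore pressure P_p = λ·σ_v = 0.46 × 197.0 MPa = 90.64 MPa
Effective stress σ' = σ_v − P_p = 197.0 − 90.64 = 106.40 MPa = 15432 psi

15400 psi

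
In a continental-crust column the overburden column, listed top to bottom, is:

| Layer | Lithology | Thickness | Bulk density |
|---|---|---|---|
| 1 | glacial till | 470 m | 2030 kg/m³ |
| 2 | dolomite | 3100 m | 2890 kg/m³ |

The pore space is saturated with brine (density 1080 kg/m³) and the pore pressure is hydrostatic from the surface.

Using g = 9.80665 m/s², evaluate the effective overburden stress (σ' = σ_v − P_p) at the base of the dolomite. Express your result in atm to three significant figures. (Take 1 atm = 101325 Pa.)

586 atm

Overburden (lithostatic) stress σ_v:
glacial till: 2030 kg/m³ × 9.80665 m/s² × 470 m = 9.357×10^6 Pa = 9.357 MPa
dolomite: 2890 kg/m³ × 9.80665 m/s² × 3100 m = 8.786×10^7 Pa = 87.86 MPa
Total = 9.357 + 87.86 = 97.214 MPa
Pore pressure P_p = 1080 kg/m³ × 9.80665 m/s² × 3570 m = 3.781×10^7 Pa = 37.81 MPa
Effective stress σ' = σ_v − P_p = 97.21 − 37.81 = 59.404 MPa = 586.27 atm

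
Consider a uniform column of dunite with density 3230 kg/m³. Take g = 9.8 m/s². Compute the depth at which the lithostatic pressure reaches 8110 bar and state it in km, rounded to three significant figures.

25.6 km

h = P/(ρg) = 8110 bar / (3230 kg/m³ × 9.8 m/s²) = 8.110×10^8 Pa / 31654 Pa/m = 25621 m
= 25.621 km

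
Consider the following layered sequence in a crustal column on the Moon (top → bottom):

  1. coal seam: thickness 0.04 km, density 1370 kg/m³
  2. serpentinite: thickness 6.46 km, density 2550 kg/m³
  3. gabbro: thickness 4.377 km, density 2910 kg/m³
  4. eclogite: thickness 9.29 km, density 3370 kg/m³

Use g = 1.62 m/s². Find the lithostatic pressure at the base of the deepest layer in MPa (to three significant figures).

98.1 MPa

coal seam: 1370 kg/m³ × 1.62 m/s² × 40 m = 88776 Pa = 0.08878 MPa
serpentinite: 2550 kg/m³ × 1.62 m/s² × 6460 m = 2.669×10^7 Pa = 26.69 MPa
gabbro: 2910 kg/m³ × 1.62 m/s² × 4377 m = 2.063×10^7 Pa = 20.63 MPa
eclogite: 3370 kg/m³ × 1.62 m/s² × 9290 m = 5.072×10^7 Pa = 50.72 MPa
Total = 0.08878 + 26.69 + 20.63 + 50.72 = 98.127 MPa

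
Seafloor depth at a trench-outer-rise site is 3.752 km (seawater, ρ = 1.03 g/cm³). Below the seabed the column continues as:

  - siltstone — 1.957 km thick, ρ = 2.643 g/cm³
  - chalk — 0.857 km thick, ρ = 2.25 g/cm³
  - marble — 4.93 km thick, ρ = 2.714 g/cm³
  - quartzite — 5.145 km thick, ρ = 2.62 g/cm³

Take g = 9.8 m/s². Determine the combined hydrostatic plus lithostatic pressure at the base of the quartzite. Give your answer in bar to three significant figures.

3710 bar

seawater: 1030 kg/m³ × 9.8 m/s² × 3752 m = 3.787×10^7 Pa = 378.7 bar
siltstone: 2643 kg/m³ × 9.8 m/s² × 1957 m = 5.069×10^7 Pa = 506.9 bar
chalk: 2250 kg/m³ × 9.8 m/s² × 857 m = 1.890×10^7 Pa = 189.0 bar
marble: 2714 kg/m³ × 9.8 m/s² × 4930 m = 1.311×10^8 Pa = 1311 bar
quartzite: 2620 kg/m³ × 9.8 m/s² × 5145 m = 1.321×10^8 Pa = 1321 bar
Total = 378.7 + 506.9 + 189.0 + 1311 + 1321 = 3706.9 bar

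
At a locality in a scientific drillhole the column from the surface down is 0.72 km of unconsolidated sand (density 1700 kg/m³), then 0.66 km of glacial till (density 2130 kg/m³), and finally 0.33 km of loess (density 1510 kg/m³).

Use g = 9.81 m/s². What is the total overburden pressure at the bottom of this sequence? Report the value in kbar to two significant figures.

0.31 kbar

unconsolidated sand: 1700 kg/m³ × 9.81 m/s² × 720 m = 1.201×10^7 Pa = 0.1201 kbar
glacial till: 2130 kg/m³ × 9.81 m/s² × 660 m = 1.379×10^7 Pa = 0.1379 kbar
loess: 1510 kg/m³ × 9.81 m/s² × 330 m = 4.888×10^6 Pa = 0.04888 kbar
Total = 0.1201 + 0.1379 + 0.04888 = 0.30687 kbar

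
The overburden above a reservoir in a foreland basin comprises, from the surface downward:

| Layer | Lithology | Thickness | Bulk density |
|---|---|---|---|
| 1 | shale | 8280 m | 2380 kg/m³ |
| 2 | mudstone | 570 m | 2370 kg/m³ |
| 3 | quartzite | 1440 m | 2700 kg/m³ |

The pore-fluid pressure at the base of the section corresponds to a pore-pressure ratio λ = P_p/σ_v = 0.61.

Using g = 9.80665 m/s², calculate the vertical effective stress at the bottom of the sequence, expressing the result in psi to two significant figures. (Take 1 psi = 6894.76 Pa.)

14000 psi

Overburden (lithostatic) stress σ_v:
shale: 2380 kg/m³ × 9.80665 m/s² × 8280 m = 1.933×10^8 Pa = 193.3 MPa
mudstone: 2370 kg/m³ × 9.80665 m/s² × 570 m = 1.325×10^7 Pa = 13.25 MPa
quartzite: 2700 kg/m³ × 9.80665 m/s² × 1440 m = 3.813×10^7 Pa = 38.13 MPa
Total = 193.3 + 13.25 + 38.13 = 244.63 MPa
Pore pressure P_p = λ·σ_v = 0.61 × 244.6 MPa = 149.2 MPa
Effective stress σ' = σ_v − P_p = 244.6 − 149.2 = 95.406 MPa = 13837 psi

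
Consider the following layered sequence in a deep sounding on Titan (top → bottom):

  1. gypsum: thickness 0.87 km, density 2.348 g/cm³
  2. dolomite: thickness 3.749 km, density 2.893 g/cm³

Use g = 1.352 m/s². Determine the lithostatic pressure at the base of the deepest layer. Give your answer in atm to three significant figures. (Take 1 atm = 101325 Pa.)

172 atm

gypsum: 2348 kg/m³ × 1.352 m/s² × 870 m = 2.762×10^6 Pa = 27.26 atm
dolomite: 2893 kg/m³ × 1.352 m/s² × 3749 m = 1.466×10^7 Pa = 144.7 atm
Total = 27.26 + 144.7 = 171.98 atm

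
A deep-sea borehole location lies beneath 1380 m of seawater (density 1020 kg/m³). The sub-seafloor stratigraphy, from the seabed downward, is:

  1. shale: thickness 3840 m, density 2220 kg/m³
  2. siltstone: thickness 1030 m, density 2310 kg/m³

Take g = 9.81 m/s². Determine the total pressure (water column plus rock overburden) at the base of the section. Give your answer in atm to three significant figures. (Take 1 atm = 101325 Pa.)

1190 atm

seawater: 1020 kg/m³ × 9.81 m/s² × 1380 m = 1.381×10^7 Pa = 136.3 atm
shale: 2220 kg/m³ × 9.81 m/s² × 3840 m = 8.363×10^7 Pa = 825.3 atm
siltstone: 2310 kg/m³ × 9.81 m/s² × 1030 m = 2.334×10^7 Pa = 230.4 atm
Total = 136.3 + 825.3 + 230.4 = 1192.0 atm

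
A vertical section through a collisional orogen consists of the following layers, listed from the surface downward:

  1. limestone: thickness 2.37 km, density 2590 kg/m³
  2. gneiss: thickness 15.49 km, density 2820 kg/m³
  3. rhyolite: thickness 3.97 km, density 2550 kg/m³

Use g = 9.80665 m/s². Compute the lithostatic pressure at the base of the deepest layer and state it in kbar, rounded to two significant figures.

limestone: 2590 kg/m³ × 9.80665 m/s² × 2370 m = 6.020×10^7 Pa = 0.6020 kbar
gneiss: 2820 kg/m³ × 9.80665 m/s² × 15490 m = 4.284×10^8 Pa = 4.284 kbar
rhyolite: 2550 kg/m³ × 9.80665 m/s² × 3970 m = 9.928×10^7 Pa = 0.9928 kbar
Total = 0.6020 + 4.284 + 0.9928 = 5.8785 kbar

5.9 kbar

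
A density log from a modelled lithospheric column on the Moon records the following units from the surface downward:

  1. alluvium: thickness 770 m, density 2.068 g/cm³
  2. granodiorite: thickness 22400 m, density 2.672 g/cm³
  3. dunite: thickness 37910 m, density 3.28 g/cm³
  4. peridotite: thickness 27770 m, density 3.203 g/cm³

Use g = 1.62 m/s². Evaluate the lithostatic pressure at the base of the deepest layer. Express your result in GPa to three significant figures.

alluvium: 2068 kg/m³ × 1.62 m/s² × 770 m = 2.580×10^6 Pa = 2.580×10^-3 GPa
granodiorite: 2672 kg/m³ × 1.62 m/s² × 22400 m = 9.696×10^7 Pa = 0.09696 GPa
dunite: 3280 kg/m³ × 1.62 m/s² × 37910 m = 2.014×10^8 Pa = 0.2014 GPa
peridotite: 3203 kg/m³ × 1.62 m/s² × 27770 m = 1.441×10^8 Pa = 0.1441 GPa
Total = 2.580×10^-3 + 0.09696 + 0.2014 + 0.1441 = 0.44507 GPa

0.445 GPa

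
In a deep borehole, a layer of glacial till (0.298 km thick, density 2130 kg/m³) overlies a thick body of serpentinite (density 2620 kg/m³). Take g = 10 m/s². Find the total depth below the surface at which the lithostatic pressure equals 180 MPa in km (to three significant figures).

Pressure at base of upper layers: 2130×10×298 = 6.347×10^6 Pa = 6.347 MPa
Remaining pressure to be supplied by serpentinite: 1.800×10^8 − 6.347×10^6 = 1.737×10^8 Pa
Additional depth in serpentinite = 1.737×10^8 Pa / (2620 kg/m³ × 10 m/s²) = 6628.0 m
Total depth = 298 m + 6628.0 m = 6926.0 m
= 6.9260 km

6.93 km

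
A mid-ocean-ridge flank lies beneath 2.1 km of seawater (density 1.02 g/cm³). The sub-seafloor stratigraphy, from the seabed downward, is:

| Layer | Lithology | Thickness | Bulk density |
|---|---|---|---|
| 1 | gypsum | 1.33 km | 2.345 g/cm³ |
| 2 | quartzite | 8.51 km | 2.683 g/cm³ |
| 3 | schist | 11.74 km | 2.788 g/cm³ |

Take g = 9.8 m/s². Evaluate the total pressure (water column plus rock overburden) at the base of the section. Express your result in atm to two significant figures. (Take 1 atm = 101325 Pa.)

seawater: 1020 kg/m³ × 9.8 m/s² × 2100 m = 2.099×10^7 Pa = 207.2 atm
gypsum: 2345 kg/m³ × 9.8 m/s² × 1330 m = 3.056×10^7 Pa = 301.7 atm
quartzite: 2683 kg/m³ × 9.8 m/s² × 8510 m = 2.238×10^8 Pa = 2208 atm
schist: 2788 kg/m³ × 9.8 m/s² × 11740 m = 3.208×10^8 Pa = 3166 atm
Total = 207.2 + 301.7 + 2208 + 3166 = 5882.8 atm

5900 atm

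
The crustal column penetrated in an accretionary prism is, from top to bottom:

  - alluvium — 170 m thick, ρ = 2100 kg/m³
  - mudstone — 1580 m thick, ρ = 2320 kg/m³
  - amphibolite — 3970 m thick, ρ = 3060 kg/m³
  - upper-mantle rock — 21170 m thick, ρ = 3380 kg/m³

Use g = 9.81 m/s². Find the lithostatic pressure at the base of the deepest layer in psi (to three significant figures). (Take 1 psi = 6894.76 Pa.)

125000 psi

alluvium: 2100 kg/m³ × 9.81 m/s² × 170 m = 3.502×10^6 Pa = 507.9 psi
mudstone: 2320 kg/m³ × 9.81 m/s² × 1580 m = 3.596×10^7 Pa = 5215 psi
amphibolite: 3060 kg/m³ × 9.81 m/s² × 3970 m = 1.192×10^8 Pa = 17285 psi
upper-mantle rock: 3380 kg/m³ × 9.81 m/s² × 21170 m = 7.020×10^8 Pa = 1.018×10^5 psi
Total = 507.9 + 5215 + 17285 + 1.018×10^5 = 1.2482×10^5 psi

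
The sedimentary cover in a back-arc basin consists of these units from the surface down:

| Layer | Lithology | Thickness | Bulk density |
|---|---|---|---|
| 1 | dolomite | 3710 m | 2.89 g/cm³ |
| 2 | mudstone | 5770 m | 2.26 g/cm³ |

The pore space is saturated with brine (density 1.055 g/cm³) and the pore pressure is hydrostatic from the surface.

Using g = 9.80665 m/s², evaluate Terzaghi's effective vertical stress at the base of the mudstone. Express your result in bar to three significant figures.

1350 bar

Overburden (lithostatic) stress σ_v:
dolomite: 2890 kg/m³ × 9.80665 m/s² × 3710 m = 1.051×10^8 Pa = 105.1 MPa
mudstone: 2260 kg/m³ × 9.80665 m/s² × 5770 m = 1.279×10^8 Pa = 127.9 MPa
Total = 105.1 + 127.9 = 233.03 MPa
Pore pressure P_p = 1055 kg/m³ × 9.80665 m/s² × 9480 m = 9.808×10^7 Pa = 98.08 MPa
Effective stress σ' = σ_v − P_p = 233.0 − 98.08 = 134.95 MPa = 1349.5 bar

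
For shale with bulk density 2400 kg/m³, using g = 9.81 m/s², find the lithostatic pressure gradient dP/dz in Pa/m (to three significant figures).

23500 Pa/m

dP/dz = ρg = 2400 kg/m³ × 9.81 m/s² = 23544 Pa/m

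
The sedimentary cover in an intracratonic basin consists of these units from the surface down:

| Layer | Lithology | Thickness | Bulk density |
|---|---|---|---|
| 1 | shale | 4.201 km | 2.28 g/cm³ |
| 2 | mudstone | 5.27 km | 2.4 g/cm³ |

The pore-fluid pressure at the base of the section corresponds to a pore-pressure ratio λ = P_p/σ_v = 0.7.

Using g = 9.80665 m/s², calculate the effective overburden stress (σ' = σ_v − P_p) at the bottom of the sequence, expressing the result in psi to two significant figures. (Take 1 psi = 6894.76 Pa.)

9500 psi

Overburden (lithostatic) stress σ_v:
shale: 2280 kg/m³ × 9.80665 m/s² × 4201 m = 9.393×10^7 Pa = 93.93 MPa
mudstone: 2400 kg/m³ × 9.80665 m/s² × 5270 m = 1.240×10^8 Pa = 124.0 MPa
Total = 93.93 + 124.0 = 217.97 MPa
Pore pressure P_p = λ·σ_v = 0.7 × 218.0 MPa = 152.6 MPa
Effective stress σ' = σ_v − P_p = 218.0 − 152.6 = 65.390 MPa = 9484.0 psi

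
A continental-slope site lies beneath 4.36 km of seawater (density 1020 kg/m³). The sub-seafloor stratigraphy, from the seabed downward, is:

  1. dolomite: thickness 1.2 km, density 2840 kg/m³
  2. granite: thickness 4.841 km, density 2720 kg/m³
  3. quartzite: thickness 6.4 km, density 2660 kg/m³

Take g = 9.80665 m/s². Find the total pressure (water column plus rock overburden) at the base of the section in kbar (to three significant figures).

seawater: 1020 kg/m³ × 9.80665 m/s² × 4360 m = 4.361×10^7 Pa = 0.4361 kbar
dolomite: 2840 kg/m³ × 9.80665 m/s² × 1200 m = 3.342×10^7 Pa = 0.3342 kbar
granite: 2720 kg/m³ × 9.80665 m/s² × 4841 m = 1.291×10^8 Pa = 1.291 kbar
quartzite: 2660 kg/m³ × 9.80665 m/s² × 6400 m = 1.669×10^8 Pa = 1.669 kbar
Total = 0.4361 + 0.3342 + 1.291 + 1.669 = 3.7311 kbar

3.73 kbar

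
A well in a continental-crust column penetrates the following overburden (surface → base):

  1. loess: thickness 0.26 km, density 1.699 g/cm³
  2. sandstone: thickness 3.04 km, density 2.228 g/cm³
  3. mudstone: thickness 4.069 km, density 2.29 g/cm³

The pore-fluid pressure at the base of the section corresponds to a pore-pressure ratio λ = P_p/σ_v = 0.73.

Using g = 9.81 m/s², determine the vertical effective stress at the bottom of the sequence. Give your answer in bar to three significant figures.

438 bar

Overburden (lithostatic) stress σ_v:
loess: 1699 kg/m³ × 9.81 m/s² × 260 m = 4.333×10^6 Pa = 4.333 MPa
sandstone: 2228 kg/m³ × 9.81 m/s² × 3040 m = 6.644×10^7 Pa = 66.44 MPa
mudstone: 2290 kg/m³ × 9.81 m/s² × 4069 m = 9.141×10^7 Pa = 91.41 MPa
Total = 4.333 + 66.44 + 91.41 = 162.19 MPa
Pore pressure P_p = λ·σ_v = 0.73 × 162.2 MPa = 118.4 MPa
Effective stress σ' = σ_v − P_p = 162.2 − 118.4 = 43.791 MPa = 437.91 bar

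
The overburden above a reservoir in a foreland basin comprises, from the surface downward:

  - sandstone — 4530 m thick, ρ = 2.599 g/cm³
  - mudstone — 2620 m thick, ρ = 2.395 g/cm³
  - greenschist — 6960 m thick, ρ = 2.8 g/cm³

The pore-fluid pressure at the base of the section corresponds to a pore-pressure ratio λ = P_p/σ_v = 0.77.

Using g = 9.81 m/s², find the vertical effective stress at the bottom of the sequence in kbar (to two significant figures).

0.85 kbar

Overburden (lithostatic) stress σ_v:
sandstone: 2599 kg/m³ × 9.81 m/s² × 4530 m = 1.155×10^8 Pa = 115.5 MPa
mudstone: 2395 kg/m³ × 9.81 m/s² × 2620 m = 6.156×10^7 Pa = 61.56 MPa
greenschist: 2800 kg/m³ × 9.81 m/s² × 6960 m = 1.912×10^8 Pa = 191.2 MPa
Total = 115.5 + 61.56 + 191.2 = 368.23 MPa
Pore pressure P_p = λ·σ_v = 0.77 × 368.2 MPa = 283.5 MPa
Effective stress σ' = σ_v − P_p = 368.2 − 283.5 = 84.693 MPa = 0.84693 kbar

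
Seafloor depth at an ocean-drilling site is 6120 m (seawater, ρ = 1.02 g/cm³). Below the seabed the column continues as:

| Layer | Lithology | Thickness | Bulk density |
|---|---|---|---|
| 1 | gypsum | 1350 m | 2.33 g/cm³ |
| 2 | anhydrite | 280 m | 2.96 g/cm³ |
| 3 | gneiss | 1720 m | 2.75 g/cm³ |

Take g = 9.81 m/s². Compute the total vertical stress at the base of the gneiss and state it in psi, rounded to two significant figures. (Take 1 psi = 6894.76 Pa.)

21000 psi

seawater: 1020 kg/m³ × 9.81 m/s² × 6120 m = 6.124×10^7 Pa = 8882 psi
gypsum: 2330 kg/m³ × 9.81 m/s² × 1350 m = 3.086×10^7 Pa = 4475 psi
anhydrite: 2960 kg/m³ × 9.81 m/s² × 280 m = 8.131×10^6 Pa = 1179 psi
gneiss: 2750 kg/m³ × 9.81 m/s² × 1720 m = 4.640×10^7 Pa = 6730 psi
Total = 8882 + 4475 + 1179 + 6730 = 21266 psi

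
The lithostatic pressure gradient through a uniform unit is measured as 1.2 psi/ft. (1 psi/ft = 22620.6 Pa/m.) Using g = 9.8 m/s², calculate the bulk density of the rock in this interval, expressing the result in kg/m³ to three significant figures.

ρ = (dP/dz)/g = 1.2 psi/ft / 9.8 m/s² = 27145 Pa/m / 9.8 m/s² = 2769.9 kg/m³

2770 kg/m³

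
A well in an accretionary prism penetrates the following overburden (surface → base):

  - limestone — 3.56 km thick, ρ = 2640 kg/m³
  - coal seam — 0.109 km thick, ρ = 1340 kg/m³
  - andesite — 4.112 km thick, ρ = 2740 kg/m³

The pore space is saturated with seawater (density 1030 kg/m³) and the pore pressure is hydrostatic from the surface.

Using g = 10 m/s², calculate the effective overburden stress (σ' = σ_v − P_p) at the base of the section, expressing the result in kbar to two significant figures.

Overburden (lithostatic) stress σ_v:
limestone: 2640 kg/m³ × 10 m/s² × 3560 m = 9.398×10^7 Pa = 93.98 MPa
coal seam: 1340 kg/m³ × 10 m/s² × 109 m = 1.461×10^6 Pa = 1.461 MPa
andesite: 2740 kg/m³ × 10 m/s² × 4112 m = 1.127×10^8 Pa = 112.7 MPa
Total = 93.98 + 1.461 + 112.7 = 208.11 MPa
Pore pressure P_p = 1030 kg/m³ × 10 m/s² × 7781 m = 8.014×10^7 Pa = 80.14 MPa
Effective stress σ' = σ_v − P_p = 208.1 − 80.14 = 127.97 MPa = 1.2797 kbar

1.3 kbar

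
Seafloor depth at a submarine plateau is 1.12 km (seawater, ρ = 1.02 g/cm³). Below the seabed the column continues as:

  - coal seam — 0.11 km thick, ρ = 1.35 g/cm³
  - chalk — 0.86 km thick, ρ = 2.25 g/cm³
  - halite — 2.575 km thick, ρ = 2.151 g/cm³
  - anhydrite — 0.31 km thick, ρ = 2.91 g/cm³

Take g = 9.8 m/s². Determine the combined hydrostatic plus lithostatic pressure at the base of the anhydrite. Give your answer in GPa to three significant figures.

seawater: 1020 kg/m³ × 9.8 m/s² × 1120 m = 1.120×10^7 Pa = 0.01120 GPa
coal seam: 1350 kg/m³ × 9.8 m/s² × 110 m = 1.455×10^6 Pa = 1.455×10^-3 GPa
chalk: 2250 kg/m³ × 9.8 m/s² × 860 m = 1.896×10^7 Pa = 0.01896 GPa
halite: 2151 kg/m³ × 9.8 m/s² × 2575 m = 5.428×10^7 Pa = 0.05428 GPa
anhydrite: 2910 kg/m³ × 9.8 m/s² × 310 m = 8.841×10^6 Pa = 8.841×10^-3 GPa
Total = 0.01120 + 1.455×10^-3 + 0.01896 + 0.05428 + 8.841×10^-3 = 0.094735 GPa

0.0947 GPa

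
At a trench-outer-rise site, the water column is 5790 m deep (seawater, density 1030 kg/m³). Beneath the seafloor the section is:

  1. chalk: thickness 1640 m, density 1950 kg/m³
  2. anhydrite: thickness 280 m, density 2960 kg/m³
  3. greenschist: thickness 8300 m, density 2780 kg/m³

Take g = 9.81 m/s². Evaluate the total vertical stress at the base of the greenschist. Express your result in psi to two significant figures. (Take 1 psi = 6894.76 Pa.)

seawater: 1030 kg/m³ × 9.81 m/s² × 5790 m = 5.850×10^7 Pa = 8485 psi
chalk: 1950 kg/m³ × 9.81 m/s² × 1640 m = 3.137×10^7 Pa = 4550 psi
anhydrite: 2960 kg/m³ × 9.81 m/s² × 280 m = 8.131×10^6 Pa = 1179 psi
greenschist: 2780 kg/m³ × 9.81 m/s² × 8300 m = 2.264×10^8 Pa = 32830 psi
Total = 8485 + 4550 + 1179 + 32830 = 47045 psi

47000 psi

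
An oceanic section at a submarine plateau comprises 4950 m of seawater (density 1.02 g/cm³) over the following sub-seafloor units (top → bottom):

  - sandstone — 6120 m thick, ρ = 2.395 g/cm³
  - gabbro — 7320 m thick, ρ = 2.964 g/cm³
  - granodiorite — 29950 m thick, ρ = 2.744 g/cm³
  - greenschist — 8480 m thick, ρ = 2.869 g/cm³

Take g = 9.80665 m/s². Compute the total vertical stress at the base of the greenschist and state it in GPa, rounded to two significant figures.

seawater: 1020 kg/m³ × 9.80665 m/s² × 4950 m = 4.951×10^7 Pa = 0.04951 GPa
sandstone: 2395 kg/m³ × 9.80665 m/s² × 6120 m = 1.437×10^8 Pa = 0.1437 GPa
gabbro: 2964 kg/m³ × 9.80665 m/s² × 7320 m = 2.128×10^8 Pa = 0.2128 GPa
granodiorite: 2744 kg/m³ × 9.80665 m/s² × 29950 m = 8.059×10^8 Pa = 0.8059 GPa
greenschist: 2869 kg/m³ × 9.80665 m/s² × 8480 m = 2.386×10^8 Pa = 0.2386 GPa
Total = 0.04951 + 0.1437 + 0.2128 + 0.8059 + 0.2386 = 1.4505 GPa

1.5 GPa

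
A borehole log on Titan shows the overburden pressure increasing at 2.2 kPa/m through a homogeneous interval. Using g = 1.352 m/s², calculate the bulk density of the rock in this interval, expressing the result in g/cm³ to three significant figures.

1.63 g/cm³

ρ = (dP/dz)/g = 2.2 kPa/m / 1.352 m/s² = 2200.0 Pa/m / 1.352 m/s² = 1627.2 kg/m³
= 1.627 g/cm³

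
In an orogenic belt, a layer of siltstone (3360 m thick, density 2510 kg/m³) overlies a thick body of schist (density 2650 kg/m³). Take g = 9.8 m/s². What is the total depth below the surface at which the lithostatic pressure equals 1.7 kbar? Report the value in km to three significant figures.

Pressure at base of upper layers: 2510×9.8×3360 = 8.265×10^7 Pa = 0.8265 kbar
Remaining pressure to be supplied by schist: 1.700×10^8 − 8.265×10^7 = 8.735×10^7 Pa
Additional depth in schist = 8.735×10^7 Pa / (2650 kg/m³ × 9.8 m/s²) = 3363.5 m
Total depth = 3360 m + 3363.5 m = 6723.5 m
= 6.7235 km

6.72 km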